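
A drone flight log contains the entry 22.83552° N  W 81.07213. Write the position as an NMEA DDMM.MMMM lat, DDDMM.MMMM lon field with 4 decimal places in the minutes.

φ: minutes = (22.835520 − 22) × 60 = 50.131200
Longitude: fractional part 0.072130 → 4.327800 minutes

2250.1312,N / 08104.3278,W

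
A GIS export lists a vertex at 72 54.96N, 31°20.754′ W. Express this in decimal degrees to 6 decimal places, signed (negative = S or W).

Lat: 72 + 54.96/60 = 72.9160000
N → positive
Lon: 20.754′ = 0.345900°; total 31.3459000
hemisphere W, so the sign is −

72.916000, -31.345900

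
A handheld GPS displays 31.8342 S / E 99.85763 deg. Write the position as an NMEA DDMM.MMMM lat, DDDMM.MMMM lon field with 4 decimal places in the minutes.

φ: fractional part 0.834200 → 50.052000 minutes
Lon: minutes = (99.857630 − 99) × 60 = 51.457800

3150.0520,S / 09951.4578,E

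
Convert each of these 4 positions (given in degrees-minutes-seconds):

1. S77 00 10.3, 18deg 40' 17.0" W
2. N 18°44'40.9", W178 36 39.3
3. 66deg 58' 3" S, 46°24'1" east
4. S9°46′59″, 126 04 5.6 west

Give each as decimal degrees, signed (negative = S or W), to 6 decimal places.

Point 1:
  Latitude: 0′ + 10.3″ = 0.17167′; 77 + 0.17167/60 = 77.0028611
  S ⇒ negate
  Longitude: 18 + 40/60 + 17/3600 = 18.6713889
  W → negative
Point 2:
  φ: 18 + 44/60 + 40.9/3600 = 18.7446944
  N ⇒ keep positive
  Lon: 178° + 36/60 + 39.3/3600 = 178 + 0.600000 + 0.010917 = 178.6109167
  W ⇒ negate
Point 3:
  Latitude: 58′ + 3″ = 58.05000′; 66 + 58.05000/60 = 66.9675000
  hemisphere S, so the sign is −
  Lon: 46° + 24/60 + 1/3600 = 46 + 0.400000 + 0.000278 = 46.4002778
  E → positive
Point 4:
  φ: 9° + 46/60 + 59/3600 = 9 + 0.766667 + 0.016389 = 9.7830556
  hemisphere S, so the sign is −
  Lon: 126 + 4/60 + 5.6/3600 = 126.0682222
  W → negative

1. -77.002861, -18.671389
2. 18.744694, -178.610917
3. -66.967500, 46.400278
4. -9.783056, -126.068222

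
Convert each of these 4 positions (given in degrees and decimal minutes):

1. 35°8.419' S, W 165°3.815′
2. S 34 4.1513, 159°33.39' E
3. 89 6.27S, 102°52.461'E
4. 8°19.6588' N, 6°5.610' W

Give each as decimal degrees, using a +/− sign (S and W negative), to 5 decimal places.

Point 1:
  Lat: 35 + 8.419/60 = 35.140317
  S → negative
  Lon: 165 + 3.815/60 = 165.063583
  W → negative
Point 2:
  φ: 34 + 4.1513/60 = 34.069188
  hemisphere S, so the sign is −
  Lon: 33.39′ = 0.556500°; total 159.556500
  E → positive
Point 3:
  φ: 6.27′ = 0.104500°; total 89.104500
  S ⇒ negate
  λ: 102 + 52.461/60 = 102.874350
  E → positive
Point 4:
  Lat: 19.6588′ = 0.327647°; total 8.327647
  N ⇒ keep positive
  Lon: 6 + 5.61/60 = 6.093500
  W ⇒ negate

1. -35.14032, -165.06358
2. -34.06919, 159.55650
3. -89.10450, 102.87435
4. 8.32765, -6.09350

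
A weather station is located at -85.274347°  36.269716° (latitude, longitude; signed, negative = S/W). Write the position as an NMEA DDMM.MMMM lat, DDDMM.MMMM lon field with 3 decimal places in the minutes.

Latitude is negative → S; |value| = 85.274347
φ: fractional part 0.274347 → 16.46082 minutes
Longitude: 36° + 0.269716 × 60 = 36° 16.18296′

8516.461,S / 03616.183,E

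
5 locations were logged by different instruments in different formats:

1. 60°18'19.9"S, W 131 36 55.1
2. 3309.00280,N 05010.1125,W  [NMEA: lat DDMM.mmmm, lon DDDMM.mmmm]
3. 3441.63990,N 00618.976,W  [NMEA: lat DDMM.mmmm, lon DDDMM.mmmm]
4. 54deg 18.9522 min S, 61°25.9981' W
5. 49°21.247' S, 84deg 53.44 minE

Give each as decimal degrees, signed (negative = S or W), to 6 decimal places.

1. -60.305528, -131.615306
2. 33.150047, -50.168542
3. 34.693998, -6.316267
4. -54.315870, -61.433302
5. -49.354117, 84.890667

Point 1:
  Lat: 60 + 18/60 + 19.9/3600 = 60.3055278
  hemisphere S, so the sign is −
  Lon: 131° + 36/60 + 55.1/3600 = 131 + 0.600000 + 0.015306 = 131.6153056
  W ⇒ negate
Point 2:
  φ: split at 2 digits → 33° and 9.0028′; 33 + 9.0028/60 = 33.1500467
  N → positive
  λ: degrees = first 3 digits = 50, minutes = 10.1125; 50 + 10.1125/60 = 50.1685417
  W → negative
Point 3:
  Latitude: split at 2 digits → 34° and 41.6399′; 34 + 41.6399/60 = 34.6939983
  N → positive
  Lon: degrees = first 3 digits = 6, minutes = 18.976; 6 + 18.976/60 = 6.3162667
  hemisphere W, so the sign is −
Point 4:
  Lat: 18.9522′ = 0.315870°; total 54.3158700
  hemisphere S, so the sign is −
  Lon: 25.9981′ = 0.433302°; total 61.4333017
  W → negative
Point 5:
  φ: 49 + 21.247/60 = 49.3541167
  S → negative
  λ: 53.44′ = 0.890667°; total 84.8906667
  E → positive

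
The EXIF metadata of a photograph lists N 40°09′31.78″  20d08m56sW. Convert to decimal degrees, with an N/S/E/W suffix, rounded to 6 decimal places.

φ: 40° + 9/60 + 31.78/3600 = 40 + 0.150000 + 0.008828 = 40.1588278
λ: 20 + 8/60 + 56/3600 = 20.1488889

40.158828° N, 20.148889° W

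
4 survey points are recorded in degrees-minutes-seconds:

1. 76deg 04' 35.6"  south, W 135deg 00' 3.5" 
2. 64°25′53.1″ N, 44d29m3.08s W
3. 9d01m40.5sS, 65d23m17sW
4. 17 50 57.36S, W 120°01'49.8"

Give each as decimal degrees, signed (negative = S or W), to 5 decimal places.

Point 1:
  φ: 76 + 4/60 + 35.6/3600 = 76.076556
  S → negative
  Lon: 135 + 0/60 + 3.5/3600 = 135.000972
  hemisphere W, so the sign is −
Point 2:
  Lat: 64° + 25/60 + 53.1/3600 = 64 + 0.416667 + 0.014750 = 64.431417
  N ⇒ keep positive
  λ: 44 + 29/60 + 3.08/3600 = 44.484189
  W ⇒ negate
Point 3:
  φ: 1′ + 40.5″ = 1.67500′; 9 + 1.67500/60 = 9.027917
  hemisphere S, so the sign is −
  Longitude: 65° + 23/60 + 17/3600 = 65 + 0.383333 + 0.004722 = 65.388056
  W → negative
Point 4:
  φ: 50′ + 57.36″ = 50.95600′; 17 + 50.95600/60 = 17.849267
  S → negative
  Lon: 120 + 1/60 + 49.8/3600 = 120.030500
  W → negative

1. -76.07656, -135.00097
2. 64.43142, -44.48419
3. -9.02792, -65.38806
4. -17.84927, -120.03050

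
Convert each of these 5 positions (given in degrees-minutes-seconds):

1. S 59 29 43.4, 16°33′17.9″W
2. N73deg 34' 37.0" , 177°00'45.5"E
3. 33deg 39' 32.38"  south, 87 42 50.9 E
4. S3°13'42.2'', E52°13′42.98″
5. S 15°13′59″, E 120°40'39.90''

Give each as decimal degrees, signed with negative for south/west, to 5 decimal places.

1. -59.49539, -16.55497
2. 73.57694, 177.01264
3. -33.65899, 87.71414
4. -3.22839, 52.22861
5. -15.23306, 120.67775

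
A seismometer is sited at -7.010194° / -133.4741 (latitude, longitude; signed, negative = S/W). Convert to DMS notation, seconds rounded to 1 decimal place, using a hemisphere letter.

7°00′36.7″ S, 133°28′26.8″ W

Latitude is negative → S; |value| = 7.010194
φ: 0.010194° → 0.61164′; 0.61164 × 60 = 36.698″
Longitude is negative → W; |value| = 133.474100
Lon: whole degrees 133; 28.44600′ → 28′ and 26.760″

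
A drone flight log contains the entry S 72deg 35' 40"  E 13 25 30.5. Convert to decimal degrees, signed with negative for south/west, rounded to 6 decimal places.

φ: 72° + 35/60 + 40/3600 = 72 + 0.583333 + 0.011111 = 72.5944444
hemisphere S, so the sign is −
λ: 13 + 25/60 + 30.5/3600 = 13.4251389
E → positive

-72.594444, 13.425139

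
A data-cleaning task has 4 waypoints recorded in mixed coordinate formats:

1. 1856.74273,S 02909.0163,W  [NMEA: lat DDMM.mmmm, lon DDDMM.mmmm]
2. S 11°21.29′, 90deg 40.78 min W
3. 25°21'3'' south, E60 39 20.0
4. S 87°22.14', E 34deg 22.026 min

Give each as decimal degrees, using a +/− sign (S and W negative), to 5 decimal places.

Point 1:
  φ: split at 2 digits → 18° and 56.74273′; 18 + 56.74273/60 = 18.945712
  S ⇒ negate
  Lon: degrees = first 3 digits = 29, minutes = 9.0163; 29 + 9.0163/60 = 29.150272
  W → negative
Point 2:
  Lat: 11 + 21.29/60 = 11.354833
  S → negative
  λ: 40.78′ = 0.679667°; total 90.679667
  W → negative
Point 3:
  Latitude: 21′ + 3″ = 21.05000′; 25 + 21.05000/60 = 25.350833
  S → negative
  λ: 39′ + 20″ = 39.33333′; 60 + 39.33333/60 = 60.655556
  E ⇒ keep positive
Point 4:
  Lat: 87 + 22.14/60 = 87.369000
  S ⇒ negate
  λ: 34 + 22.026/60 = 34.367100
  E ⇒ keep positive

1. -18.94571, -29.15027
2. -11.35483, -90.67967
3. -25.35083, 60.65556
4. -87.36900, 34.36710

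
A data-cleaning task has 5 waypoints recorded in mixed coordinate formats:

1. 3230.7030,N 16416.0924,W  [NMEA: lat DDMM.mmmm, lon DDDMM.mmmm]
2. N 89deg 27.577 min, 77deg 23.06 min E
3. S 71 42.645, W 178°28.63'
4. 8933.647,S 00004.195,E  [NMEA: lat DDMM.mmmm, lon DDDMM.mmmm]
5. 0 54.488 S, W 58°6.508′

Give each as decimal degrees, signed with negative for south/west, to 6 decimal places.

1. 32.511717, -164.268207
2. 89.459617, 77.384333
3. -71.710750, -178.477167
4. -89.560783, 0.069917
5. -0.908133, -58.108467

Point 1:
  Lat: split at 2 digits → 32° and 30.703′; 32 + 30.703/60 = 32.5117167
  N ⇒ keep positive
  λ: split at 3 digits → 164° and 16.0924′; 164 + 16.0924/60 = 164.2682067
  W → negative
Point 2:
  Lat: 27.577′ = 0.459617°; total 89.4596167
  N → positive
  λ: 77 + 23.06/60 = 77.3843333
  E → positive
Point 3:
  Latitude: 71 + 42.645/60 = 71.7107500
  hemisphere S, so the sign is −
  λ: 28.63′ = 0.477167°; total 178.4771667
  hemisphere W, so the sign is −
Point 4:
  φ: split at 2 digits → 89° and 33.647′; 89 + 33.647/60 = 89.5607833
  hemisphere S, so the sign is −
  λ: degrees = first 3 digits = 0, minutes = 4.195; 0 + 4.195/60 = 0.0699167
  E → positive
Point 5:
  Lat: 0 + 54.488/60 = 0.9081333
  S ⇒ negate
  λ: 6.508′ = 0.108467°; total 58.1084667
  W ⇒ negate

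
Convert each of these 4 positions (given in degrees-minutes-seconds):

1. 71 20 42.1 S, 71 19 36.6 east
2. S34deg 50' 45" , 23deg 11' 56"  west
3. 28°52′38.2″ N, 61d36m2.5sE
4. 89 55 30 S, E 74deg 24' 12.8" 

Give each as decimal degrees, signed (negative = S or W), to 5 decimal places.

1. -71.34503, 71.32683
2. -34.84583, -23.19889
3. 28.87728, 61.60069
4. -89.92500, 74.40356

Point 1:
  Lat: 20′ + 42.1″ = 20.70167′; 71 + 20.70167/60 = 71.345028
  S → negative
  Longitude: 19′ + 36.6″ = 19.61000′; 71 + 19.61000/60 = 71.326833
  E → positive
Point 2:
  φ: 34 + 50/60 + 45/3600 = 34.845833
  S ⇒ negate
  Lon: 23° + 11/60 + 56/3600 = 23 + 0.183333 + 0.015556 = 23.198889
  W → negative
Point 3:
  φ: 28° + 52/60 + 38.2/3600 = 28 + 0.866667 + 0.010611 = 28.877278
  N → positive
  Lon: 61 + 36/60 + 2.5/3600 = 61.600694
  E → positive
Point 4:
  φ: 89 + 55/60 + 30/3600 = 89.925000
  S ⇒ negate
  Longitude: 74 + 24/60 + 12.8/3600 = 74.403556
  E → positive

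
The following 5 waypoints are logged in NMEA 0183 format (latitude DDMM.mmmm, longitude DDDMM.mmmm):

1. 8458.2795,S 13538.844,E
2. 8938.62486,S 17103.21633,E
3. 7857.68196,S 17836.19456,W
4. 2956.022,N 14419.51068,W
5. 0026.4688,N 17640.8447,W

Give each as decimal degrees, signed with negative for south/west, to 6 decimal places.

Point 1:
  Lat: degrees = first 2 digits = 84, minutes = 58.2795; 84 + 58.2795/60 = 84.9713250
  S ⇒ negate
  Longitude: degrees = first 3 digits = 135, minutes = 38.844; 135 + 38.844/60 = 135.6474000
  E ⇒ keep positive
Point 2:
  φ: degrees = first 2 digits = 89, minutes = 38.62486; 89 + 38.62486/60 = 89.6437477
  S → negative
  λ: degrees = first 3 digits = 171, minutes = 3.21633; 171 + 3.21633/60 = 171.0536055
  E ⇒ keep positive
Point 3:
  φ: split at 2 digits → 78° and 57.68196′; 78 + 57.68196/60 = 78.9613660
  S → negative
  λ: split at 3 digits → 178° and 36.19456′; 178 + 36.19456/60 = 178.6032427
  hemisphere W, so the sign is −
Point 4:
  φ: split at 2 digits → 29° and 56.022′; 29 + 56.022/60 = 29.9337000
  N ⇒ keep positive
  λ: split at 3 digits → 144° and 19.51068′; 144 + 19.51068/60 = 144.3251780
  W ⇒ negate
Point 5:
  Latitude: split at 2 digits → 00° and 26.4688′; 0 + 26.4688/60 = 0.4411467
  N ⇒ keep positive
  Longitude: degrees = first 3 digits = 176, minutes = 40.8447; 176 + 40.8447/60 = 176.6807450
  W ⇒ negate

1. -84.971325, 135.647400
2. -89.643748, 171.053606
3. -78.961366, -178.603243
4. 29.933700, -144.325178
5. 0.441147, -176.680745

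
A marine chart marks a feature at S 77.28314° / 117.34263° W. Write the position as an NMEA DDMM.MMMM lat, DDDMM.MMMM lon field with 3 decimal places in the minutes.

Lat: minutes = (77.283140 − 77) × 60 = 16.98840
Lon: 117° + 0.342630 × 60 = 117° 20.55780′

7716.988,S / 11720.558,W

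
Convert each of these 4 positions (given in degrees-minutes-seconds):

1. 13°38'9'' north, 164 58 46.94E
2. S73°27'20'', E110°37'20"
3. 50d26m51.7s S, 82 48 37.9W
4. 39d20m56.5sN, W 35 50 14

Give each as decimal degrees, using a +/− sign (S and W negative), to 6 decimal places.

Point 1:
  Latitude: 13 + 38/60 + 9/3600 = 13.6358333
  N ⇒ keep positive
  Lon: 58′ + 46.94″ = 58.78233′; 164 + 58.78233/60 = 164.9797056
  E ⇒ keep positive
Point 2:
  Lat: 73 + 27/60 + 20/3600 = 73.4555556
  hemisphere S, so the sign is −
  λ: 110° + 37/60 + 20/3600 = 110 + 0.616667 + 0.005556 = 110.6222222
  E → positive
Point 3:
  Latitude: 26′ + 51.7″ = 26.86167′; 50 + 26.86167/60 = 50.4476944
  S ⇒ negate
  Longitude: 82° + 48/60 + 37.9/3600 = 82 + 0.800000 + 0.010528 = 82.8105278
  hemisphere W, so the sign is −
Point 4:
  Latitude: 20′ + 56.5″ = 20.94167′; 39 + 20.94167/60 = 39.3490278
  N ⇒ keep positive
  Lon: 35° + 50/60 + 14/3600 = 35 + 0.833333 + 0.003889 = 35.8372222
  W → negative

1. 13.635833, 164.979706
2. -73.455556, 110.622222
3. -50.447694, -82.810528
4. 39.349028, -35.837222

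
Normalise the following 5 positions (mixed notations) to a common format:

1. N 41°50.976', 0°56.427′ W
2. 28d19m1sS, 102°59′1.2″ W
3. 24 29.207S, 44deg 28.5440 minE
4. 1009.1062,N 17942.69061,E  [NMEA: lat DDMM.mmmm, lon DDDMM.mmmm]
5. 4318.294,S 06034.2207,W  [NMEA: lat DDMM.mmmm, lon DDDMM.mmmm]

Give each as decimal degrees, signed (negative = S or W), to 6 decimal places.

1. 41.849600, -0.940450
2. -28.316944, -102.983667
3. -24.486783, 44.475733
4. 10.151770, 179.711510
5. -43.304900, -60.570345

Point 1:
  φ: 41 + 50.976/60 = 41.8496000
  N → positive
  Lon: 0 + 56.427/60 = 0.9404500
  hemisphere W, so the sign is −
Point 2:
  φ: 19′ + 1″ = 19.01667′; 28 + 19.01667/60 = 28.3169444
  S ⇒ negate
  Longitude: 59′ + 1.2″ = 59.02000′; 102 + 59.02000/60 = 102.9836667
  W ⇒ negate
Point 3:
  φ: 29.207′ = 0.486783°; total 24.4867833
  S ⇒ negate
  Lon: 28.544′ = 0.475733°; total 44.4757333
  E → positive
Point 4:
  φ: split at 2 digits → 10° and 9.1062′; 10 + 9.1062/60 = 10.1517700
  N → positive
  Longitude: degrees = first 3 digits = 179, minutes = 42.69061; 179 + 42.69061/60 = 179.7115102
  E → positive
Point 5:
  Latitude: degrees = first 2 digits = 43, minutes = 18.294; 43 + 18.294/60 = 43.3049000
  hemisphere S, so the sign is −
  Longitude: degrees = first 3 digits = 60, minutes = 34.2207; 60 + 34.2207/60 = 60.5703450
  W ⇒ negate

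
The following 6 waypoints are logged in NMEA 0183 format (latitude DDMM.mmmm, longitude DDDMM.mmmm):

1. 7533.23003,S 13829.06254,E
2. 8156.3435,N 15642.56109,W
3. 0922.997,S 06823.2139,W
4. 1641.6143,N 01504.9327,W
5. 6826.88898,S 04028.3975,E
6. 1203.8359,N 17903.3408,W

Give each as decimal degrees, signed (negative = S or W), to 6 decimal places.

Point 1:
  φ: degrees = first 2 digits = 75, minutes = 33.23003; 75 + 33.23003/60 = 75.5538338
  S ⇒ negate
  Lon: degrees = first 3 digits = 138, minutes = 29.06254; 138 + 29.06254/60 = 138.4843757
  E ⇒ keep positive
Point 2:
  φ: split at 2 digits → 81° and 56.3435′; 81 + 56.3435/60 = 81.9390583
  N → positive
  λ: degrees = first 3 digits = 156, minutes = 42.56109; 156 + 42.56109/60 = 156.7093515
  W ⇒ negate
Point 3:
  Latitude: degrees = first 2 digits = 9, minutes = 22.997; 9 + 22.997/60 = 9.3832833
  S ⇒ negate
  Lon: degrees = first 3 digits = 68, minutes = 23.2139; 68 + 23.2139/60 = 68.3868983
  W → negative
Point 4:
  φ: degrees = first 2 digits = 16, minutes = 41.6143; 16 + 41.6143/60 = 16.6935717
  N ⇒ keep positive
  λ: split at 3 digits → 015° and 4.9327′; 15 + 4.9327/60 = 15.0822117
  W → negative
Point 5:
  Latitude: split at 2 digits → 68° and 26.88898′; 68 + 26.88898/60 = 68.4481497
  S ⇒ negate
  λ: split at 3 digits → 040° and 28.3975′; 40 + 28.3975/60 = 40.4732917
  E ⇒ keep positive
Point 6:
  φ: degrees = first 2 digits = 12, minutes = 3.8359; 12 + 3.8359/60 = 12.0639317
  N → positive
  Lon: degrees = first 3 digits = 179, minutes = 3.3408; 179 + 3.3408/60 = 179.0556800
  W → negative

1. -75.553834, 138.484376
2. 81.939058, -156.709352
3. -9.383283, -68.386898
4. 16.693572, -15.082212
5. -68.448150, 40.473292
6. 12.063932, -179.055680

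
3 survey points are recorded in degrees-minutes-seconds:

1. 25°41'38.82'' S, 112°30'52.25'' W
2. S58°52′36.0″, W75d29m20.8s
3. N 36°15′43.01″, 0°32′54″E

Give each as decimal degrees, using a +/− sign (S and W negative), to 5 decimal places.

Point 1:
  Lat: 25° + 41/60 + 38.82/3600 = 25 + 0.683333 + 0.010783 = 25.694117
  hemisphere S, so the sign is −
  Longitude: 112° + 30/60 + 52.25/3600 = 112 + 0.500000 + 0.014514 = 112.514514
  hemisphere W, so the sign is −
Point 2:
  φ: 58° + 52/60 + 36/3600 = 58 + 0.866667 + 0.010000 = 58.876667
  S → negative
  Lon: 75 + 29/60 + 20.8/3600 = 75.489111
  hemisphere W, so the sign is −
Point 3:
  Lat: 36° + 15/60 + 43.01/3600 = 36 + 0.250000 + 0.011947 = 36.261947
  N ⇒ keep positive
  λ: 0° + 32/60 + 54/3600 = 0 + 0.533333 + 0.015000 = 0.548333
  E → positive

1. -25.69412, -112.51451
2. -58.87667, -75.48911
3. 36.26195, 0.54833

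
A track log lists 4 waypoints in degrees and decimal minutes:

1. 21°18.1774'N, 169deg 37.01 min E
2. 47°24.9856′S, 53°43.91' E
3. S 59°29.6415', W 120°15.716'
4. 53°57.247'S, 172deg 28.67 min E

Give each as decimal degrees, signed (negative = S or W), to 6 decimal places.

1. 21.302957, 169.616833
2. -47.416427, 53.731833
3. -59.494025, -120.261933
4. -53.954117, 172.477833

Point 1:
  φ: 18.1774′ = 0.302957°; total 21.3029567
  N ⇒ keep positive
  λ: 37.01′ = 0.616833°; total 169.6168333
  E → positive
Point 2:
  φ: 47 + 24.9856/60 = 47.4164267
  hemisphere S, so the sign is −
  Lon: 53 + 43.91/60 = 53.7318333
  E ⇒ keep positive
Point 3:
  φ: 59 + 29.6415/60 = 59.4940250
  hemisphere S, so the sign is −
  Longitude: 15.716′ = 0.261933°; total 120.2619333
  W → negative
Point 4:
  Latitude: 53 + 57.247/60 = 53.9541167
  S → negative
  Lon: 28.67′ = 0.477833°; total 172.4778333
  E ⇒ keep positive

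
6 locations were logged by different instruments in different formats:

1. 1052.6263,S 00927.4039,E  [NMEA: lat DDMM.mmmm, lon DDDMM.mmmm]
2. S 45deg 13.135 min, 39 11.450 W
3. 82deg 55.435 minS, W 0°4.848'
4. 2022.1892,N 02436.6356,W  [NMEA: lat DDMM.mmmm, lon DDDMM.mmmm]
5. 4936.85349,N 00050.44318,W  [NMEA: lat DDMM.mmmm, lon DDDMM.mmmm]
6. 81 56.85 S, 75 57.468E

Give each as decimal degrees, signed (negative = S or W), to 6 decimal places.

Point 1:
  Latitude: split at 2 digits → 10° and 52.6263′; 10 + 52.6263/60 = 10.8771050
  hemisphere S, so the sign is −
  Lon: degrees = first 3 digits = 9, minutes = 27.4039; 9 + 27.4039/60 = 9.4567317
  E → positive
Point 2:
  Latitude: 13.135′ = 0.218917°; total 45.2189167
  hemisphere S, so the sign is −
  Lon: 11.45′ = 0.190833°; total 39.1908333
  W → negative
Point 3:
  Latitude: 82 + 55.435/60 = 82.9239167
  S → negative
  Longitude: 0 + 4.848/60 = 0.0808000
  hemisphere W, so the sign is −
Point 4:
  φ: split at 2 digits → 20° and 22.1892′; 20 + 22.1892/60 = 20.3698200
  N → positive
  Lon: split at 3 digits → 024° and 36.6356′; 24 + 36.6356/60 = 24.6105933
  hemisphere W, so the sign is −
Point 5:
  Latitude: degrees = first 2 digits = 49, minutes = 36.85349; 49 + 36.85349/60 = 49.6142248
  N → positive
  Longitude: split at 3 digits → 000° and 50.44318′; 0 + 50.44318/60 = 0.8407197
  W ⇒ negate
Point 6:
  φ: 81 + 56.85/60 = 81.9475000
  hemisphere S, so the sign is −
  Longitude: 57.468′ = 0.957800°; total 75.9578000
  E ⇒ keep positive

1. -10.877105, 9.456732
2. -45.218917, -39.190833
3. -82.923917, -0.080800
4. 20.369820, -24.610593
5. 49.614225, -0.840720
6. -81.947500, 75.957800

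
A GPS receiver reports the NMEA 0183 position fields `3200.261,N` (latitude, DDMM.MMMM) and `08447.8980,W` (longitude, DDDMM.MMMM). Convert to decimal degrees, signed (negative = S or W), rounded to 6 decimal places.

32.004350, -84.798300

Lat: split at 2 digits → 32° and 0.261′; 32 + 0.261/60 = 32.0043500
N → positive
λ: degrees = first 3 digits = 84, minutes = 47.898; 84 + 47.898/60 = 84.7983000
W ⇒ negate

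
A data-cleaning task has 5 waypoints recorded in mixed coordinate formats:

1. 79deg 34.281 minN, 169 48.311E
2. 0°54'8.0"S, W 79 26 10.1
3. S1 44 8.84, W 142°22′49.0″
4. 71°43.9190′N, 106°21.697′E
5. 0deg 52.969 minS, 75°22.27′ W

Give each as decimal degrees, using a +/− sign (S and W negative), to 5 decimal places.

Point 1:
  φ: 34.281′ = 0.571350°; total 79.571350
  N → positive
  λ: 169 + 48.311/60 = 169.805183
  E → positive
Point 2:
  Lat: 54′ + 8″ = 54.13333′; 0 + 54.13333/60 = 0.902222
  hemisphere S, so the sign is −
  Lon: 26′ + 10.1″ = 26.16833′; 79 + 26.16833/60 = 79.436139
  W → negative
Point 3:
  Latitude: 44′ + 8.84″ = 44.14733′; 1 + 44.14733/60 = 1.735789
  S → negative
  λ: 142° + 22/60 + 49/3600 = 142 + 0.366667 + 0.013611 = 142.380278
  W → negative
Point 4:
  φ: 43.919′ = 0.731983°; total 71.731983
  N ⇒ keep positive
  Longitude: 21.697′ = 0.361617°; total 106.361617
  E → positive
Point 5:
  Lat: 52.969′ = 0.882817°; total 0.882817
  hemisphere S, so the sign is −
  Longitude: 22.27′ = 0.371167°; total 75.371167
  W → negative

1. 79.57135, 169.80518
2. -0.90222, -79.43614
3. -1.73579, -142.38028
4. 71.73198, 106.36162
5. -0.88282, -75.37117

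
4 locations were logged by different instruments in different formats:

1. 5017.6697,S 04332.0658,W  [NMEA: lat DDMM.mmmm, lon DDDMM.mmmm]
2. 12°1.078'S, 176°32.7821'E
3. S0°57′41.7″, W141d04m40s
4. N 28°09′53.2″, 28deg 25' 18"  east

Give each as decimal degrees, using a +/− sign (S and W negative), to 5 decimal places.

1. -50.29450, -43.53443
2. -12.01797, 176.54637
3. -0.96158, -141.07778
4. 28.16478, 28.42167

Point 1:
  φ: split at 2 digits → 50° and 17.6697′; 50 + 17.6697/60 = 50.294495
  S → negative
  λ: degrees = first 3 digits = 43, minutes = 32.0658; 43 + 32.0658/60 = 43.534430
  W → negative
Point 2:
  Lat: 1.078′ = 0.017967°; total 12.017967
  hemisphere S, so the sign is −
  Longitude: 32.7821′ = 0.546368°; total 176.546368
  E ⇒ keep positive
Point 3:
  Lat: 57′ + 41.7″ = 57.69500′; 0 + 57.69500/60 = 0.961583
  S ⇒ negate
  λ: 141 + 4/60 + 40/3600 = 141.077778
  hemisphere W, so the sign is −
Point 4:
  Latitude: 28 + 9/60 + 53.2/3600 = 28.164778
  N → positive
  Longitude: 25′ + 18″ = 25.30000′; 28 + 25.30000/60 = 28.421667
  E → positive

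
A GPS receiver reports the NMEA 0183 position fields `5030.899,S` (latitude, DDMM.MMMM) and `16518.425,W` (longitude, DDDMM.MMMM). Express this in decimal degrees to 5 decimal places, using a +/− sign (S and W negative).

Lat: degrees = first 2 digits = 50, minutes = 30.899; 50 + 30.899/60 = 50.514983
S ⇒ negate
λ: split at 3 digits → 165° and 18.425′; 165 + 18.425/60 = 165.307083
W ⇒ negate

-50.51498, -165.30708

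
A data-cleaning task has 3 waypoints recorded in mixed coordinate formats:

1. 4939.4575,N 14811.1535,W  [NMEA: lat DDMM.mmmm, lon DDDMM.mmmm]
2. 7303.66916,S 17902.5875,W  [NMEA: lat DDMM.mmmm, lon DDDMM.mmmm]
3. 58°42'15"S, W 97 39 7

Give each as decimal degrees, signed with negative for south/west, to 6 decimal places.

1. 49.657625, -148.185892
2. -73.061153, -179.043125
3. -58.704167, -97.651944

Point 1:
  Lat: degrees = first 2 digits = 49, minutes = 39.4575; 49 + 39.4575/60 = 49.6576250
  N → positive
  Longitude: degrees = first 3 digits = 148, minutes = 11.1535; 148 + 11.1535/60 = 148.1858917
  W → negative
Point 2:
  Latitude: degrees = first 2 digits = 73, minutes = 3.66916; 73 + 3.66916/60 = 73.0611527
  S ⇒ negate
  λ: degrees = first 3 digits = 179, minutes = 2.5875; 179 + 2.5875/60 = 179.0431250
  hemisphere W, so the sign is −
Point 3:
  φ: 58 + 42/60 + 15/3600 = 58.7041667
  S → negative
  Longitude: 97 + 39/60 + 7/3600 = 97.6519444
  W → negative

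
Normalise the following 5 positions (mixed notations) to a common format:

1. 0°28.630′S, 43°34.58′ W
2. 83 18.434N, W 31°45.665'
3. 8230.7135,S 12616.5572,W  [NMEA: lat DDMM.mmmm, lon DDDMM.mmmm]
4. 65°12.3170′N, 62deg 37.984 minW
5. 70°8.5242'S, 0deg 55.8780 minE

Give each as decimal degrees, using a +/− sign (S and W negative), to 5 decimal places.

1. -0.47717, -43.57633
2. 83.30723, -31.76108
3. -82.51189, -126.27595
4. 65.20528, -62.63307
5. -70.14207, 0.93130

Point 1:
  Lat: 0 + 28.63/60 = 0.477167
  S → negative
  Lon: 34.58′ = 0.576333°; total 43.576333
  W ⇒ negate
Point 2:
  Lat: 83 + 18.434/60 = 83.307233
  N → positive
  Longitude: 45.665′ = 0.761083°; total 31.761083
  W → negative
Point 3:
  φ: degrees = first 2 digits = 82, minutes = 30.7135; 82 + 30.7135/60 = 82.511892
  S ⇒ negate
  λ: split at 3 digits → 126° and 16.5572′; 126 + 16.5572/60 = 126.275953
  W ⇒ negate
Point 4:
  Latitude: 65 + 12.317/60 = 65.205283
  N ⇒ keep positive
  Longitude: 62 + 37.984/60 = 62.633067
  W ⇒ negate
Point 5:
  φ: 8.5242′ = 0.142070°; total 70.142070
  hemisphere S, so the sign is −
  λ: 55.878′ = 0.931300°; total 0.931300
  E → positive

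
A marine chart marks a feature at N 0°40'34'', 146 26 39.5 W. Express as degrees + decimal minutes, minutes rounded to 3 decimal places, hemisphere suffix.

0° 40.567′ N, 146° 26.658′ W

Lat: seconds/60 = 0.56667; minutes = 40 + 0.56667 = 40.56667
λ: 26 + 39.5/60 = 26.65833′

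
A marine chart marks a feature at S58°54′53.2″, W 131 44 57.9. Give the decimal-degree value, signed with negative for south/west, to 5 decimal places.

Lat: 58 + 54/60 + 53.2/3600 = 58.914778
S ⇒ negate
λ: 131 + 44/60 + 57.9/3600 = 131.749417
W → negative

-58.91478, -131.74942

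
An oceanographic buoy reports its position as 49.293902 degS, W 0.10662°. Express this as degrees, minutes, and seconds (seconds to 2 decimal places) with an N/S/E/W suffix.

49°17′38.05″ S, 0°06′23.83″ W

Lat: whole degrees 49; 17.63412′ → 17′ and 38.0472″
λ: whole degrees 0; 6.39720′ → 6′ and 23.8320″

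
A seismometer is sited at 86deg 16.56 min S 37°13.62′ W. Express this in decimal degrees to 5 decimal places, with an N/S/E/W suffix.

86.27600° S, 37.22700° W

Lat: 86 + 16.56/60 = 86.276000
Lon: 13.62′ = 0.227000°; total 37.227000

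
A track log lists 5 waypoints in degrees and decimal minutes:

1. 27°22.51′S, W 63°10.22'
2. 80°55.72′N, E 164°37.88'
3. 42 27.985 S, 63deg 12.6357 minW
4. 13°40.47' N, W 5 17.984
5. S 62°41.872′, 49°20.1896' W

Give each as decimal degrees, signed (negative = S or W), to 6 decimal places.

1. -27.375167, -63.170333
2. 80.928667, 164.631333
3. -42.466417, -63.210595
4. 13.674500, -5.299733
5. -62.697867, -49.336493

Point 1:
  Latitude: 22.51′ = 0.375167°; total 27.3751667
  S ⇒ negate
  Longitude: 10.22′ = 0.170333°; total 63.1703333
  hemisphere W, so the sign is −
Point 2:
  Lat: 55.72′ = 0.928667°; total 80.9286667
  N ⇒ keep positive
  λ: 164 + 37.88/60 = 164.6313333
  E → positive
Point 3:
  φ: 27.985′ = 0.466417°; total 42.4664167
  hemisphere S, so the sign is −
  Lon: 63 + 12.6357/60 = 63.2105950
  hemisphere W, so the sign is −
Point 4:
  Latitude: 40.47′ = 0.674500°; total 13.6745000
  N → positive
  λ: 17.984′ = 0.299733°; total 5.2997333
  W ⇒ negate
Point 5:
  Lat: 62 + 41.872/60 = 62.6978667
  S ⇒ negate
  Longitude: 49 + 20.1896/60 = 49.3364933
  W → negative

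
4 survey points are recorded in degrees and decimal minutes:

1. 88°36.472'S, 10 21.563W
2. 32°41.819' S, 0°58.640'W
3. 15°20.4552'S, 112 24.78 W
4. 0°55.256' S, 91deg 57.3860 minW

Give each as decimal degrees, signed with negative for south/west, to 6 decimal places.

1. -88.607867, -10.359383
2. -32.696983, -0.977333
3. -15.340920, -112.413000
4. -0.920933, -91.956433

Point 1:
  Latitude: 88 + 36.472/60 = 88.6078667
  S ⇒ negate
  λ: 10 + 21.563/60 = 10.3593833
  hemisphere W, so the sign is −
Point 2:
  Lat: 41.819′ = 0.696983°; total 32.6969833
  hemisphere S, so the sign is −
  Longitude: 58.64′ = 0.977333°; total 0.9773333
  W ⇒ negate
Point 3:
  φ: 15 + 20.4552/60 = 15.3409200
  S ⇒ negate
  λ: 112 + 24.78/60 = 112.4130000
  W ⇒ negate
Point 4:
  Lat: 55.256′ = 0.920933°; total 0.9209333
  S ⇒ negate
  Longitude: 57.386′ = 0.956433°; total 91.9564333
  W → negative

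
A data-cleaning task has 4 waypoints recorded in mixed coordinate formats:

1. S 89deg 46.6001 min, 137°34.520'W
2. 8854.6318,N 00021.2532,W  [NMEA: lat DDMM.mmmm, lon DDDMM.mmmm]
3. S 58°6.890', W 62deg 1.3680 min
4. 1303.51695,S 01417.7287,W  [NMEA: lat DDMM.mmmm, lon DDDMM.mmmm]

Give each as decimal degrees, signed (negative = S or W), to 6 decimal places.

Point 1:
  φ: 89 + 46.6001/60 = 89.7766683
  S ⇒ negate
  λ: 34.52′ = 0.575333°; total 137.5753333
  hemisphere W, so the sign is −
Point 2:
  Latitude: degrees = first 2 digits = 88, minutes = 54.6318; 88 + 54.6318/60 = 88.9105300
  N → positive
  Longitude: degrees = first 3 digits = 0, minutes = 21.2532; 0 + 21.2532/60 = 0.3542200
  W → negative
Point 3:
  Latitude: 58 + 6.89/60 = 58.1148333
  S → negative
  Longitude: 62 + 1.368/60 = 62.0228000
  W ⇒ negate
Point 4:
  Latitude: degrees = first 2 digits = 13, minutes = 3.51695; 13 + 3.51695/60 = 13.0586158
  hemisphere S, so the sign is −
  Longitude: split at 3 digits → 014° and 17.7287′; 14 + 17.7287/60 = 14.2954783
  hemisphere W, so the sign is −

1. -89.776668, -137.575333
2. 88.910530, -0.354220
3. -58.114833, -62.022800
4. -13.058616, -14.295478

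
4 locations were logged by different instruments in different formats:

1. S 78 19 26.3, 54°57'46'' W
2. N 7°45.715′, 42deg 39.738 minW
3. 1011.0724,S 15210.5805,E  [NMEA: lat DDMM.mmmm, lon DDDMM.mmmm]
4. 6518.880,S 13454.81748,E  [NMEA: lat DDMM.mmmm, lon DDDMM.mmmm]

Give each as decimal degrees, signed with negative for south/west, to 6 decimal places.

1. -78.323972, -54.962778
2. 7.761917, -42.662300
3. -10.184540, 152.176342
4. -65.314667, 134.913625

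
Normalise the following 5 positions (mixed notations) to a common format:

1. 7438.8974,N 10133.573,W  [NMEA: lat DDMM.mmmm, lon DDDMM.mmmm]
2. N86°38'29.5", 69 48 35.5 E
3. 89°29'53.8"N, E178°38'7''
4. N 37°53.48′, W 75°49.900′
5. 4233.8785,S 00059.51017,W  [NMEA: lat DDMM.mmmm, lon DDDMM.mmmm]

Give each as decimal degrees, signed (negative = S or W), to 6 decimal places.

1. 74.648290, -101.559550
2. 86.641528, 69.809861
3. 89.498278, 178.635278
4. 37.891333, -75.831667
5. -42.564642, -0.991836

Point 1:
  Lat: split at 2 digits → 74° and 38.8974′; 74 + 38.8974/60 = 74.6482900
  N ⇒ keep positive
  Longitude: split at 3 digits → 101° and 33.573′; 101 + 33.573/60 = 101.5595500
  W ⇒ negate
Point 2:
  φ: 86 + 38/60 + 29.5/3600 = 86.6415278
  N ⇒ keep positive
  Lon: 69° + 48/60 + 35.5/3600 = 69 + 0.800000 + 0.009861 = 69.8098611
  E ⇒ keep positive
Point 3:
  Lat: 89 + 29/60 + 53.8/3600 = 89.4982778
  N ⇒ keep positive
  Longitude: 178 + 38/60 + 7/3600 = 178.6352778
  E ⇒ keep positive
Point 4:
  φ: 53.48′ = 0.891333°; total 37.8913333
  N ⇒ keep positive
  λ: 75 + 49.9/60 = 75.8316667
  W ⇒ negate
Point 5:
  φ: degrees = first 2 digits = 42, minutes = 33.8785; 42 + 33.8785/60 = 42.5646417
  S → negative
  Lon: split at 3 digits → 000° and 59.51017′; 0 + 59.51017/60 = 0.9918362
  W ⇒ negate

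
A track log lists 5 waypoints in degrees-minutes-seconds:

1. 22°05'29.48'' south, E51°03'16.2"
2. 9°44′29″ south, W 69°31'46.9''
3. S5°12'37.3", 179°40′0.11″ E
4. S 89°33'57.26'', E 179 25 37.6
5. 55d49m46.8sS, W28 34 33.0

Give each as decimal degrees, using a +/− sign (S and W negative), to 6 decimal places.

1. -22.091522, 51.054500
2. -9.741389, -69.529694
3. -5.210361, 179.666697
4. -89.565906, 179.427111
5. -55.829667, -28.575833

Point 1:
  Latitude: 22° + 5/60 + 29.48/3600 = 22 + 0.083333 + 0.008189 = 22.0915222
  S ⇒ negate
  Lon: 51° + 3/60 + 16.2/3600 = 51 + 0.050000 + 0.004500 = 51.0545000
  E ⇒ keep positive
Point 2:
  φ: 9 + 44/60 + 29/3600 = 9.7413889
  S → negative
  Longitude: 69 + 31/60 + 46.9/3600 = 69.5296944
  W ⇒ negate
Point 3:
  φ: 12′ + 37.3″ = 12.62167′; 5 + 12.62167/60 = 5.2103611
  S → negative
  Longitude: 179° + 40/60 + 0.11/3600 = 179 + 0.666667 + 0.000031 = 179.6666972
  E ⇒ keep positive
Point 4:
  Latitude: 89° + 33/60 + 57.26/3600 = 89 + 0.550000 + 0.015906 = 89.5659056
  S ⇒ negate
  Longitude: 179 + 25/60 + 37.6/3600 = 179.4271111
  E ⇒ keep positive
Point 5:
  Latitude: 49′ + 46.8″ = 49.78000′; 55 + 49.78000/60 = 55.8296667
  S → negative
  Longitude: 28 + 34/60 + 33/3600 = 28.5758333
  W → negative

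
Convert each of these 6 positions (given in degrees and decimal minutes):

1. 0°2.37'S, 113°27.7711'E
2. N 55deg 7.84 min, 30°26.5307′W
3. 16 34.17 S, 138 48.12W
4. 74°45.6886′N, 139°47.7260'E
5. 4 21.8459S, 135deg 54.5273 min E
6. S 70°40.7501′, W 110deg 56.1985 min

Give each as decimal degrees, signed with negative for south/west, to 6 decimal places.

Point 1:
  φ: 2.37′ = 0.039500°; total 0.0395000
  S ⇒ negate
  Longitude: 113 + 27.7711/60 = 113.4628517
  E → positive
Point 2:
  φ: 7.84′ = 0.130667°; total 55.1306667
  N → positive
  λ: 26.5307′ = 0.442178°; total 30.4421783
  W ⇒ negate
Point 3:
  φ: 16 + 34.17/60 = 16.5695000
  S ⇒ negate
  Longitude: 48.12′ = 0.802000°; total 138.8020000
  hemisphere W, so the sign is −
Point 4:
  φ: 74 + 45.6886/60 = 74.7614767
  N → positive
  Longitude: 47.726′ = 0.795433°; total 139.7954333
  E → positive
Point 5:
  Latitude: 4 + 21.8459/60 = 4.3640983
  S → negative
  λ: 54.5273′ = 0.908788°; total 135.9087883
  E ⇒ keep positive
Point 6:
  Lat: 70 + 40.7501/60 = 70.6791683
  S → negative
  Longitude: 110 + 56.1985/60 = 110.9366417
  W → negative

1. -0.039500, 113.462852
2. 55.130667, -30.442178
3. -16.569500, -138.802000
4. 74.761477, 139.795433
5. -4.364098, 135.908788
6. -70.679168, -110.936642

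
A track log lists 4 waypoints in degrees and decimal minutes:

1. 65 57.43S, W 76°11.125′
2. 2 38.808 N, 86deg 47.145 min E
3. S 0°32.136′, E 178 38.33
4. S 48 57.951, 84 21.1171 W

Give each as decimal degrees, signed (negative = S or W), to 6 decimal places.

Point 1:
  Lat: 57.43′ = 0.957167°; total 65.9571667
  hemisphere S, so the sign is −
  Longitude: 11.125′ = 0.185417°; total 76.1854167
  hemisphere W, so the sign is −
Point 2:
  Lat: 38.808′ = 0.646800°; total 2.6468000
  N ⇒ keep positive
  Lon: 47.145′ = 0.785750°; total 86.7857500
  E → positive
Point 3:
  φ: 0 + 32.136/60 = 0.5356000
  S → negative
  λ: 178 + 38.33/60 = 178.6388333
  E ⇒ keep positive
Point 4:
  Lat: 48 + 57.951/60 = 48.9658500
  S → negative
  λ: 21.1171′ = 0.351952°; total 84.3519517
  W ⇒ negate

1. -65.957167, -76.185417
2. 2.646800, 86.785750
3. -0.535600, 178.638833
4. -48.965850, -84.351952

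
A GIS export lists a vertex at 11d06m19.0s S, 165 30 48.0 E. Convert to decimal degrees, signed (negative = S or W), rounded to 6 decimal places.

φ: 11° + 6/60 + 19/3600 = 11 + 0.100000 + 0.005278 = 11.1052778
S → negative
Lon: 165° + 30/60 + 48/3600 = 165 + 0.500000 + 0.013333 = 165.5133333
E ⇒ keep positive

-11.105278, 165.513333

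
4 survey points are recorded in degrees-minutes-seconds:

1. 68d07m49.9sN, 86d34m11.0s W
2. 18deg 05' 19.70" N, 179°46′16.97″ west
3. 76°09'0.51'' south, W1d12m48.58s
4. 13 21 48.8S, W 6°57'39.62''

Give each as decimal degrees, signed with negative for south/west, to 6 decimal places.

1. 68.130528, -86.569722
2. 18.088806, -179.771381
3. -76.150142, -1.213494
4. -13.363556, -6.961006

Point 1:
  φ: 68 + 7/60 + 49.9/3600 = 68.1305278
  N → positive
  Longitude: 86 + 34/60 + 11/3600 = 86.5697222
  W → negative
Point 2:
  Latitude: 18° + 5/60 + 19.7/3600 = 18 + 0.083333 + 0.005472 = 18.0888056
  N ⇒ keep positive
  Longitude: 46′ + 16.97″ = 46.28283′; 179 + 46.28283/60 = 179.7713806
  hemisphere W, so the sign is −
Point 3:
  Latitude: 76 + 9/60 + 0.51/3600 = 76.1501417
  hemisphere S, so the sign is −
  λ: 1° + 12/60 + 48.58/3600 = 1 + 0.200000 + 0.013494 = 1.2134944
  W → negative
Point 4:
  φ: 21′ + 48.8″ = 21.81333′; 13 + 21.81333/60 = 13.3635556
  hemisphere S, so the sign is −
  Lon: 6° + 57/60 + 39.62/3600 = 6 + 0.950000 + 0.011006 = 6.9610056
  W ⇒ negate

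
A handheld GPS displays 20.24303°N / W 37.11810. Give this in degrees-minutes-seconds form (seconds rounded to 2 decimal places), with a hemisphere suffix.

20°14′34.91″ N, 37°07′5.16″ W

Latitude: 0.243030° → 14.58180′; 0.58180 × 60 = 34.9080″
λ: 0.118100° → 7.08600′; 0.08600 × 60 = 5.1600″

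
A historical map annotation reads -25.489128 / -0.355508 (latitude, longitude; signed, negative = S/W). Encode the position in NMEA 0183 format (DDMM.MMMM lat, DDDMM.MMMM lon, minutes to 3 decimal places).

2529.348,S / 00021.330,W

Latitude is negative → S; |value| = 25.489128
Latitude: minutes = (25.489128 − 25) × 60 = 29.34768
Longitude is negative → W; |value| = 0.355508
Longitude: minutes = (0.355508 − 0) × 60 = 21.33048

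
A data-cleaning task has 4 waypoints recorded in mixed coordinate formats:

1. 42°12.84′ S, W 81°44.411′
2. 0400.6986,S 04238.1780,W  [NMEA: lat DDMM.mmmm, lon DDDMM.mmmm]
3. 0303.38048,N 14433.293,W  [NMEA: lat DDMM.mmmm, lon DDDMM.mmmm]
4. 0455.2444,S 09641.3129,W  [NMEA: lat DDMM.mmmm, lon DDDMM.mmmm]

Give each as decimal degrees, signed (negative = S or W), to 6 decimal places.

1. -42.214000, -81.740183
2. -4.011643, -42.636300
3. 3.056341, -144.554883
4. -4.920740, -96.688548

Point 1:
  φ: 12.84′ = 0.214000°; total 42.2140000
  S → negative
  λ: 44.411′ = 0.740183°; total 81.7401833
  hemisphere W, so the sign is −
Point 2:
  Lat: degrees = first 2 digits = 4, minutes = 0.6986; 4 + 0.6986/60 = 4.0116433
  hemisphere S, so the sign is −
  λ: degrees = first 3 digits = 42, minutes = 38.178; 42 + 38.178/60 = 42.6363000
  W → negative
Point 3:
  Lat: degrees = first 2 digits = 3, minutes = 3.38048; 3 + 3.38048/60 = 3.0563413
  N → positive
  λ: degrees = first 3 digits = 144, minutes = 33.293; 144 + 33.293/60 = 144.5548833
  hemisphere W, so the sign is −
Point 4:
  Latitude: split at 2 digits → 04° and 55.2444′; 4 + 55.2444/60 = 4.9207400
  S → negative
  Lon: degrees = first 3 digits = 96, minutes = 41.3129; 96 + 41.3129/60 = 96.6885483
  hemisphere W, so the sign is −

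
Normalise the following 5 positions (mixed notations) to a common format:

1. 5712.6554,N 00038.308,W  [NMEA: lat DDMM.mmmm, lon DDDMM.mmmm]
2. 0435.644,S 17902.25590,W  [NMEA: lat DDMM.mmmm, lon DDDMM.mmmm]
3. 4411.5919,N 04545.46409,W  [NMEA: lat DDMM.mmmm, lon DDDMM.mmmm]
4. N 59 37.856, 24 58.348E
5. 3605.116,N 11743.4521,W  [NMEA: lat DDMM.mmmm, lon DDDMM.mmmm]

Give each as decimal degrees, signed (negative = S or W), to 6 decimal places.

1. 57.210923, -0.638467
2. -4.594067, -179.037598
3. 44.193198, -45.757735
4. 59.630933, 24.972467
5. 36.085267, -117.724202

Point 1:
  φ: degrees = first 2 digits = 57, minutes = 12.6554; 57 + 12.6554/60 = 57.2109233
  N ⇒ keep positive
  Longitude: degrees = first 3 digits = 0, minutes = 38.308; 0 + 38.308/60 = 0.6384667
  W → negative
Point 2:
  Lat: degrees = first 2 digits = 4, minutes = 35.644; 4 + 35.644/60 = 4.5940667
  S → negative
  Longitude: split at 3 digits → 179° and 2.2559′; 179 + 2.2559/60 = 179.0375983
  W → negative
Point 3:
  φ: degrees = first 2 digits = 44, minutes = 11.5919; 44 + 11.5919/60 = 44.1931983
  N → positive
  λ: split at 3 digits → 045° and 45.46409′; 45 + 45.46409/60 = 45.7577348
  W ⇒ negate
Point 4:
  Latitude: 59 + 37.856/60 = 59.6309333
  N ⇒ keep positive
  Lon: 24 + 58.348/60 = 24.9724667
  E → positive
Point 5:
  Latitude: split at 2 digits → 36° and 5.116′; 36 + 5.116/60 = 36.0852667
  N → positive
  Lon: degrees = first 3 digits = 117, minutes = 43.4521; 117 + 43.4521/60 = 117.7242017
  hemisphere W, so the sign is −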